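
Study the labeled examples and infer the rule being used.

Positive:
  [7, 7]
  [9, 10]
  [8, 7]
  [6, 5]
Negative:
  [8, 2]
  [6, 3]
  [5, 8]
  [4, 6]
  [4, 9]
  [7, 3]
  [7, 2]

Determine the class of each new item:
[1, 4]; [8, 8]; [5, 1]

All 'Positive' examples share one property — |first − second| ≤ 1 — and every 'Negative' example lacks it.

Negative, Positive, Negative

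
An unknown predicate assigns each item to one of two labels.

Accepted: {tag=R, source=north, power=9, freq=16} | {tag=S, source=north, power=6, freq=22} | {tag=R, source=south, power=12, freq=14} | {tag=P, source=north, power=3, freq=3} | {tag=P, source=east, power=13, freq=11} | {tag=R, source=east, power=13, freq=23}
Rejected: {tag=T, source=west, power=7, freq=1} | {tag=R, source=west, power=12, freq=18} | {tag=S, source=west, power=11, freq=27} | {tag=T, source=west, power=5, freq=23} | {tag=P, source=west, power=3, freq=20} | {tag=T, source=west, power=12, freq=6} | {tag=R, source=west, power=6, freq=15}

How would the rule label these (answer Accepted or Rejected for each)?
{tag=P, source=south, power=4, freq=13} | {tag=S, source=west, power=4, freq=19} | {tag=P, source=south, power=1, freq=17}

Accepted, Rejected, Accepted

The distinguishing property — source is not west — holds for all the 'Accepted' cases and none of the 'Rejected' cases.
{tag=P, source=south, power=4, freq=13}: Accepted (source is south). {tag=S, source=west, power=4, freq=19}: Rejected (source is west). {tag=P, source=south, power=1, freq=17}: Accepted (source is south).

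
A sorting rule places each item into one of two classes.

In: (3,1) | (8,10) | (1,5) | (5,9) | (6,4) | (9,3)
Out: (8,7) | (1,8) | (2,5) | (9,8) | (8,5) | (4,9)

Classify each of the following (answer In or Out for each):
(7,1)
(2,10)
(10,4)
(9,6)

In, In, In, Out

The rule appears to be: sum is even.
(7,1) — 7+1 = 8, hence In.
(2,10) — 2+10 = 12, hence In.
(10,4) — 10+4 = 14, hence In.
(9,6) — 9+6 = 15, hence Out.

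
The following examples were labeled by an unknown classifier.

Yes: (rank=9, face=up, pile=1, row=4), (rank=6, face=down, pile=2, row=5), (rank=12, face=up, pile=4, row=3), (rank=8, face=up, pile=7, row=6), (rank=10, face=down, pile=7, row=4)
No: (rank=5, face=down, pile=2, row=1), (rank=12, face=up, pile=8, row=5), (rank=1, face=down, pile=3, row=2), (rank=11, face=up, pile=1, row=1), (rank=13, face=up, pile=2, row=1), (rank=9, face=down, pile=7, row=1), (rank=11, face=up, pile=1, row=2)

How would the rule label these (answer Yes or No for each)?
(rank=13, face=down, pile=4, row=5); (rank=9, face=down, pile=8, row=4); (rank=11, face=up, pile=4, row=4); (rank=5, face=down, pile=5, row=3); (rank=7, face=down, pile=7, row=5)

Rule: row ≥ 3 AND pile ≤ 7. This holds for each 'Yes' example and fails for each 'No' one.

Yes, No, Yes, Yes, Yes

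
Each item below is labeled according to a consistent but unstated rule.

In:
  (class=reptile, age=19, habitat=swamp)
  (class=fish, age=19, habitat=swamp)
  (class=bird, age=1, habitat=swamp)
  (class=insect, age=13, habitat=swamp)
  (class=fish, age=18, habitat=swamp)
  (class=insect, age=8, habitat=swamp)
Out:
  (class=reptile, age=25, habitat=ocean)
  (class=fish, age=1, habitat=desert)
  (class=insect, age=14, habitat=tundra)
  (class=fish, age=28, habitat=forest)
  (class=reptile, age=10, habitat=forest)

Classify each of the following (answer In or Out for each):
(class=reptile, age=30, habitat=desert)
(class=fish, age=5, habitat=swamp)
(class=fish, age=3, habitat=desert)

Out, In, Out

'In' ⟺ habitat is swamp.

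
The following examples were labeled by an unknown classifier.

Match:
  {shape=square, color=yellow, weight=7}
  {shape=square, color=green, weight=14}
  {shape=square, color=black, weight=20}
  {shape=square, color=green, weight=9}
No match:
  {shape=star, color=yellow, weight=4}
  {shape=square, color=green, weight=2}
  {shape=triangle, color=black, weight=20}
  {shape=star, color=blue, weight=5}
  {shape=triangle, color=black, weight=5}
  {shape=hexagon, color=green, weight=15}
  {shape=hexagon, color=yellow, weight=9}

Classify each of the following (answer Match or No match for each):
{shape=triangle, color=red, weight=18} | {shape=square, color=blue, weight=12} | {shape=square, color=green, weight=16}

'Match' ⟺ shape is square AND weight ≥ 4.
No match: {shape=triangle, color=red, weight=18}, since shape is triangle, weight = 18. Match: {shape=square, color=blue, weight=12}, since shape is square, weight = 12. Match: {shape=square, color=green, weight=16}, since shape is square, weight = 16.

No match, Match, Match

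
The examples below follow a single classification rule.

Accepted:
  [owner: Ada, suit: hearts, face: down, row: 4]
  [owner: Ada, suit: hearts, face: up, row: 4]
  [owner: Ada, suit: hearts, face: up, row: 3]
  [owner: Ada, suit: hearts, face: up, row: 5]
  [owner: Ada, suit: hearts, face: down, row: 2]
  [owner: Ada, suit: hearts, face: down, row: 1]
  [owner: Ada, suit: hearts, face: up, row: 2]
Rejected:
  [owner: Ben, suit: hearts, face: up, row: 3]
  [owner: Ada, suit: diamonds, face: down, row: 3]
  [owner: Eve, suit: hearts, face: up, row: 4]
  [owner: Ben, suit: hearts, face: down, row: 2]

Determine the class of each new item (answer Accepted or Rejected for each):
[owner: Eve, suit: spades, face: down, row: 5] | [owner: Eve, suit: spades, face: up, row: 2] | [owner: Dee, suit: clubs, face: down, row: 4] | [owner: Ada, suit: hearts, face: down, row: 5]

One predicate separates the groups cleanly: suit is hearts AND owner is Ada.
Rejected: [owner: Eve, suit: spades, face: down, row: 5], since suit is spades, owner is Eve. Rejected: [owner: Eve, suit: spades, face: up, row: 2], since suit is spades, owner is Eve. Rejected: [owner: Dee, suit: clubs, face: down, row: 4], since suit is clubs, owner is Dee. Accepted: [owner: Ada, suit: hearts, face: down, row: 5], since suit is hearts, owner is Ada.

Rejected, Rejected, Rejected, Accepted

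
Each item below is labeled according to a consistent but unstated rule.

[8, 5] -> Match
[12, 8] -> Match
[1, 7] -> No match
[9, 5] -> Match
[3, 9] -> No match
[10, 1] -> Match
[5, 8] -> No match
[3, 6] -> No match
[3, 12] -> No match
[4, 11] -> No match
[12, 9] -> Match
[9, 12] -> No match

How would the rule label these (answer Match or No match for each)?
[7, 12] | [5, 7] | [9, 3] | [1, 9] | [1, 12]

No match, No match, Match, No match, No match

The common property of the 'Match' items is: first > second. No 'No match' item has it.
[7, 12] → 7 < 12 → No match.
[5, 7] → 5 < 7 → No match.
[9, 3] → 9 > 3 → Match.
[1, 9] → 1 < 9 → No match.
[1, 12] → 1 < 12 → No match.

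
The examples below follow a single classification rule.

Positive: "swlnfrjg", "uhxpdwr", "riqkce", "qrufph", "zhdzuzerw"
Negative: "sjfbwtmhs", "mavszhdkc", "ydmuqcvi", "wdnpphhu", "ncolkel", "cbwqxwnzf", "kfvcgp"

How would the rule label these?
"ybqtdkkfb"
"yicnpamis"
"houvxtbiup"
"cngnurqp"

The common property of the 'Positive' items is: contains 'r'. No 'Negative' item has it.
"ybqtdkkfb" — no 'r', hence Negative. "yicnpamis" — no 'r', hence Negative. "houvxtbiup" — no 'r', hence Negative. "cngnurqp" — has 'r', hence Positive.

Negative, Negative, Negative, Positive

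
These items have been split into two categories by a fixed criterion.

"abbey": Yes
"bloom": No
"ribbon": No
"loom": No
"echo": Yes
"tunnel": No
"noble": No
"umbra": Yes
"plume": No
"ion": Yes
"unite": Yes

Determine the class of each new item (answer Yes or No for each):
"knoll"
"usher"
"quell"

No, Yes, No

All 'Yes' examples share one property — starts with a vowel — and every 'No' example lacks it.
No: "knoll", since starts with 'k'. Yes: "usher", since starts with 'u'. No: "quell", since starts with 'q'.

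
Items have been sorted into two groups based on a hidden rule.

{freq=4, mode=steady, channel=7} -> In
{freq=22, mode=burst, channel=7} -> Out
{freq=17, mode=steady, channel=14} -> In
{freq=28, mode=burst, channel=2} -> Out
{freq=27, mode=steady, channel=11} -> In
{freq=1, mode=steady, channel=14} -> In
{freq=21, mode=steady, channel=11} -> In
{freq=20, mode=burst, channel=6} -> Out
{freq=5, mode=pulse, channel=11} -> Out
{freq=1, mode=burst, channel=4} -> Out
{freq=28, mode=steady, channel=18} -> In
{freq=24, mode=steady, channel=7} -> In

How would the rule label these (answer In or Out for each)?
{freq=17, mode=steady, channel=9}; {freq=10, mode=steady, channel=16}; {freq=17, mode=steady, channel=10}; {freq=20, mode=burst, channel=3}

In, In, In, Out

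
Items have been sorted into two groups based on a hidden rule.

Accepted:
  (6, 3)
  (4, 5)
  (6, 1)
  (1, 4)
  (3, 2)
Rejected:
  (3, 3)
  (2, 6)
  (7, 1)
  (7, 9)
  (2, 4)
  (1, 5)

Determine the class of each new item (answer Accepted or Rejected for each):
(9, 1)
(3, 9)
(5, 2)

The pattern is that an item is 'Accepted' exactly when: sum is odd.
(9, 1) → 9+1 = 10 → Rejected.
(3, 9) → 3+9 = 12 → Rejected.
(5, 2) → 5+2 = 7 → Accepted.

Rejected, Rejected, Accepted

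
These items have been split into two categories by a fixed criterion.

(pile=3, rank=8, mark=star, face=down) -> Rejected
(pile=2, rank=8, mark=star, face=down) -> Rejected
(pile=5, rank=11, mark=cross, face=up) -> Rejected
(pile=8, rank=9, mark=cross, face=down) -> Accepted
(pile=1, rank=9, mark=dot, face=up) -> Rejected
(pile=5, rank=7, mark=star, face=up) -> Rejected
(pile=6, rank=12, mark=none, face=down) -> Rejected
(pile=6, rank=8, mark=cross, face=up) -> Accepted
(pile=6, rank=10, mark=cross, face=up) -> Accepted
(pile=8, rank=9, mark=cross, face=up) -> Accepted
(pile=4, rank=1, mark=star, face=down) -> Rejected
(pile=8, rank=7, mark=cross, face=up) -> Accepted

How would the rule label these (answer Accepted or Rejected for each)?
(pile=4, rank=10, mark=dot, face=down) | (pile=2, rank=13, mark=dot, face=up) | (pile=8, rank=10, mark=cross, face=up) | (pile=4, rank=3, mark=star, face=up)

Rejected, Rejected, Accepted, Rejected

The pattern is that an item is 'Accepted' exactly when: mark is cross AND pile ≥ 6.
(pile=4, rank=10, mark=dot, face=down) → mark is dot, pile = 4 → Rejected.
(pile=2, rank=13, mark=dot, face=up) → mark is dot, pile = 2 → Rejected.
(pile=8, rank=10, mark=cross, face=up) → mark is cross, pile = 8 → Accepted.
(pile=4, rank=3, mark=star, face=up) → mark is star, pile = 4 → Rejected.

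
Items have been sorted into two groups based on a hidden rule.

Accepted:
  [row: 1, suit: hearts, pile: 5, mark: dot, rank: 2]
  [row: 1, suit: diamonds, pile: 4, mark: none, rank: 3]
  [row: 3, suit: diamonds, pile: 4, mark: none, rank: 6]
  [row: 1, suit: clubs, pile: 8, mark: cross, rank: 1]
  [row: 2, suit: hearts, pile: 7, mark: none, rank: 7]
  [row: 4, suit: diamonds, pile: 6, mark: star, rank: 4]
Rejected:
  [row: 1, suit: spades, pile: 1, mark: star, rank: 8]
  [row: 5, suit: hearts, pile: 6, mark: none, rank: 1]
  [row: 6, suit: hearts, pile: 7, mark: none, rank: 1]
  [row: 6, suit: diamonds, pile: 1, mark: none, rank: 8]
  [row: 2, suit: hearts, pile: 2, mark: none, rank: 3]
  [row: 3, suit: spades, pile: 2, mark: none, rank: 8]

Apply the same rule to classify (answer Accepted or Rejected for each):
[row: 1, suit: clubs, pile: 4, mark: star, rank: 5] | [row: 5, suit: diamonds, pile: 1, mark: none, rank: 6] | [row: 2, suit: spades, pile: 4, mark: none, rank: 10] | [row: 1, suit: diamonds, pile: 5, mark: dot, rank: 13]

A rule that fits every label: row ≤ 4 AND pile ≥ 4 — true of each 'Accepted' example, false of each 'Rejected' one.
[row: 1, suit: clubs, pile: 4, mark: star, rank: 5] — row = 1, pile = 4, hence Accepted. [row: 5, suit: diamonds, pile: 1, mark: none, rank: 6] — row = 5, pile = 1, hence Rejected. [row: 2, suit: spades, pile: 4, mark: none, rank: 10] — row = 2, pile = 4, hence Accepted. [row: 1, suit: diamonds, pile: 5, mark: dot, rank: 13] — row = 1, pile = 5, hence Accepted.

Accepted, Rejected, Accepted, Accepted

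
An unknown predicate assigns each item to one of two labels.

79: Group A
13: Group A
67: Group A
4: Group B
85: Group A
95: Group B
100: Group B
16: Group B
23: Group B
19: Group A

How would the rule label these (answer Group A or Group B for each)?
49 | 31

Group A, Group A

Looking at the examples, the only property every 'Group A' case has and every 'Group B' case lacks is: ≡ 1 (mod 6).
49: 49 mod 6 = 1, passes → Group A. 31: 31 mod 6 = 1, passes → Group A.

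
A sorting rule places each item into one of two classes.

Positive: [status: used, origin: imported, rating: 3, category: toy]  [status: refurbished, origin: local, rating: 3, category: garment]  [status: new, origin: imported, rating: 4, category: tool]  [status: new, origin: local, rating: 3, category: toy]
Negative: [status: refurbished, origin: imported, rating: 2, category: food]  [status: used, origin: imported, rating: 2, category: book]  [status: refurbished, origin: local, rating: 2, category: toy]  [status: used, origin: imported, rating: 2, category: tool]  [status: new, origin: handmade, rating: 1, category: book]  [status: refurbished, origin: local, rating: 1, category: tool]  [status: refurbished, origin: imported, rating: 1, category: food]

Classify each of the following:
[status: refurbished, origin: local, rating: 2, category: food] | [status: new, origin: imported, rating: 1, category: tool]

The common property of the 'Positive' items is: rating ≥ 3. No 'Negative' item has it.
Negative: [status: refurbished, origin: local, rating: 2, category: food], since rating = 2. Negative: [status: new, origin: imported, rating: 1, category: tool], since rating = 1.

Negative, Negative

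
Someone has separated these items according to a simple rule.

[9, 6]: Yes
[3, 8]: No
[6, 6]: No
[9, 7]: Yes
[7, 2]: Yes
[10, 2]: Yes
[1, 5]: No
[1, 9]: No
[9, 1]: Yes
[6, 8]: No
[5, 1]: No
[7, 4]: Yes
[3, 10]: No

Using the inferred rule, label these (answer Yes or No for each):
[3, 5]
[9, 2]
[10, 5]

The simplest hypothesis consistent with all the labels is: first ≥ 7.
[3, 5]: No (first 3).
[9, 2]: Yes (first 9).
[10, 5]: Yes (first 10).

No, Yes, Yes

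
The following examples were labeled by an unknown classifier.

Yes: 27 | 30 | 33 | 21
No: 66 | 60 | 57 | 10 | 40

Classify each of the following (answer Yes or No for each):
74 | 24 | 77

No, Yes, No

One predicate separates the groups cleanly: multiple of 3 AND at most 33.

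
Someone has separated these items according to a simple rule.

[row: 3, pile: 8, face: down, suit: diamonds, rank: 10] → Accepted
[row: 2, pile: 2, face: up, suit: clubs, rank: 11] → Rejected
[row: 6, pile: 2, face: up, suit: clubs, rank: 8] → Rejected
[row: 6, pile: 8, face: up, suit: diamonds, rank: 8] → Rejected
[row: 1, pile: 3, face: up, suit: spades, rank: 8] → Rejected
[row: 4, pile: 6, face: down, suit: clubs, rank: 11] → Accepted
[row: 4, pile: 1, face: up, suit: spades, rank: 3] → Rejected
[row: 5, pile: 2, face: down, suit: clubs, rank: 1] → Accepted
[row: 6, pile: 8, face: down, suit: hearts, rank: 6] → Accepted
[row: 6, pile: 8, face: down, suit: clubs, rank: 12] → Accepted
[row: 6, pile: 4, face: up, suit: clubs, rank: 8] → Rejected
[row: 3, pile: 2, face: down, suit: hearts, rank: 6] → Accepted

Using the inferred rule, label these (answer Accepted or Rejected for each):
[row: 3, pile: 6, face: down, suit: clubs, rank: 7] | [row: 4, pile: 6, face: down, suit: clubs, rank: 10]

Accepted, Accepted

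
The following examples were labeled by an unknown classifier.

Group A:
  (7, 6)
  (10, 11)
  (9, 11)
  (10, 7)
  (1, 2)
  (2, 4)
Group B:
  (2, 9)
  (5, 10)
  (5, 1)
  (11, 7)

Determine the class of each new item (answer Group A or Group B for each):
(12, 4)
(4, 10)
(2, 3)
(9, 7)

Group B, Group B, Group A, Group A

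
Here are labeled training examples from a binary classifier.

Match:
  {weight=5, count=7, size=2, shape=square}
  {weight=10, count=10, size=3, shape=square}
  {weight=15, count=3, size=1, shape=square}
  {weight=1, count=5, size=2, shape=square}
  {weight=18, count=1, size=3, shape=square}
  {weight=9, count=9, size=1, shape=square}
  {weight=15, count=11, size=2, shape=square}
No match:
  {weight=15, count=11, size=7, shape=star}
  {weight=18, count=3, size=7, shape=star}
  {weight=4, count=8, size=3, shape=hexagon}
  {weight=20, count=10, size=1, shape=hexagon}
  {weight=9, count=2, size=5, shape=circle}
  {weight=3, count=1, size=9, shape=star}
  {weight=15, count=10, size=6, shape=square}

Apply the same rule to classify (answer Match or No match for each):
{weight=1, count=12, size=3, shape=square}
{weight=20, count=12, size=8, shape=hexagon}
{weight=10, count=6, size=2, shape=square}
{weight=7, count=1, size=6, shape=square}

Match, No match, Match, No match

'Match' ⟺ shape is square AND size ≤ 3.
{weight=1, count=12, size=3, shape=square}: shape is square, size = 3 — satisfies this, so Match.
{weight=20, count=12, size=8, shape=hexagon}: shape is hexagon, size = 8 — lacks this property, so No match.
{weight=10, count=6, size=2, shape=square}: shape is square, size = 2 — satisfies this, so Match.
{weight=7, count=1, size=6, shape=square}: shape is square, size = 6 — lacks this property, so No match.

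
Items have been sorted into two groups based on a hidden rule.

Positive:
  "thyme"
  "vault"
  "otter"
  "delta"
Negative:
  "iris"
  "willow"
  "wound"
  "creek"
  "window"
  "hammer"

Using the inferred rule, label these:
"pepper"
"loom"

Negative, Negative

The classifier is using: contains 't'.
"pepper": no 't', does not fit → Negative.
"loom": no 't', does not fit → Negative.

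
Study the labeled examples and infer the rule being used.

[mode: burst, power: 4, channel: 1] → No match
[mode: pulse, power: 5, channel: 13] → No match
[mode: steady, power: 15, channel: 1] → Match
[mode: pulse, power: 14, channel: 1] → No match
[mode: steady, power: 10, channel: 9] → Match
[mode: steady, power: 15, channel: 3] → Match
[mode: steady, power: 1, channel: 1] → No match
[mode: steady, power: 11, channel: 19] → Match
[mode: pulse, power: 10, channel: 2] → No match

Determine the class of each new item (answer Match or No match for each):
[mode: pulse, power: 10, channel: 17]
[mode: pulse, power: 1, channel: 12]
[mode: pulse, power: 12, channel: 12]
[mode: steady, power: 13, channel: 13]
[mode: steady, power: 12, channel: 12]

Rule: mode is steady AND power ≥ 4. This holds for each 'Match' example and fails for each 'No match' one.
[mode: pulse, power: 10, channel: 17]: mode is pulse, power = 10, doesn't qualify → No match. [mode: pulse, power: 1, channel: 12]: mode is pulse, power = 1, doesn't qualify → No match. [mode: pulse, power: 12, channel: 12]: mode is pulse, power = 12, doesn't qualify → No match. [mode: steady, power: 13, channel: 13]: mode is steady, power = 13, meets the rule → Match. [mode: steady, power: 12, channel: 12]: mode is steady, power = 12, meets the rule → Match.

No match, No match, No match, Match, Match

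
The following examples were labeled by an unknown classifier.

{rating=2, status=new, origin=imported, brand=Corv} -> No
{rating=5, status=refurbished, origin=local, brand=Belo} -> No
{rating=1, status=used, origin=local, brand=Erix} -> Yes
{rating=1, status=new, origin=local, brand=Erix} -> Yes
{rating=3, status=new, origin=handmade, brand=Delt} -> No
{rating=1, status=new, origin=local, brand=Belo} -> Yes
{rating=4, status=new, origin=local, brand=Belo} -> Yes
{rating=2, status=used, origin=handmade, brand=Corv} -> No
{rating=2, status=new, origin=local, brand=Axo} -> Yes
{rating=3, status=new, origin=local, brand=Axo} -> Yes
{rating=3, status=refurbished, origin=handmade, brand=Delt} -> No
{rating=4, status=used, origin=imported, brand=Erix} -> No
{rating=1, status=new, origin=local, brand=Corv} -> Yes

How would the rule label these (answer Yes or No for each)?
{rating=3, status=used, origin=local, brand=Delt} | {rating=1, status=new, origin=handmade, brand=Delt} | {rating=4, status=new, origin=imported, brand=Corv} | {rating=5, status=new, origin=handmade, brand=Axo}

Yes, No, No, No

The rule appears to be: origin is local AND rating ≤ 4.
{rating=3, status=used, origin=local, brand=Delt} — origin is local, rating = 3, hence Yes. {rating=1, status=new, origin=handmade, brand=Delt} — origin is handmade, rating = 1, hence No. {rating=4, status=new, origin=imported, brand=Corv} — origin is imported, rating = 4, hence No. {rating=5, status=new, origin=handmade, brand=Axo} — origin is handmade, rating = 5, hence No.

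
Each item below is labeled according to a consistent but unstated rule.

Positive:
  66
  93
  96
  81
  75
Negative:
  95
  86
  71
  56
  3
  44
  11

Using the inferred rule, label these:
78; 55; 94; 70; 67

The common property of the 'Positive' items is: multiple of 3 AND at least 11. No 'Negative' item has it.
78 → 78 = 3·26, 78 ≥ 11 → Positive.
55 → 55 = 3·18 + 1, 55 ≥ 11 → Negative.
94 → 94 = 3·31 + 1, 94 ≥ 11 → Negative.
70 → 70 = 3·23 + 1, 70 ≥ 11 → Negative.
67 → 67 = 3·22 + 1, 67 ≥ 11 → Negative.

Positive, Negative, Negative, Negative, Negative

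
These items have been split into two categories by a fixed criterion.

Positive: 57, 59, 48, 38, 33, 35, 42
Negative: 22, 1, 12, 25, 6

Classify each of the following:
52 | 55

Positive, Positive

The simplest hypothesis consistent with all the labels is: at least 33.
52: Positive (52 ≥ 33).
55: Positive (55 ≥ 33).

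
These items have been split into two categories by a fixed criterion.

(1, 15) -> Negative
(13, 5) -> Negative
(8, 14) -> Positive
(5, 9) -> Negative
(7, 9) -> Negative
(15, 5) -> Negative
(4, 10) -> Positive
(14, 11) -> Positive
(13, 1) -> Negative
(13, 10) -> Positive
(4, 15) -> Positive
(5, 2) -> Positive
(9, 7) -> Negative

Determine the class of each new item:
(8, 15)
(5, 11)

Checking candidate rules against both groups, what survives is: product is even.
(8, 15): 8·15 = 120, satisfies this → Positive.
(5, 11): 5·11 = 55, doesn't match → Negative.

Positive, Negative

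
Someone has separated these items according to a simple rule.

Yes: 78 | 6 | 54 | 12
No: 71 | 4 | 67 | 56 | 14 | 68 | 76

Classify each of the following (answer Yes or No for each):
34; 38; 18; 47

No, No, Yes, No

The classifier is using: multiple of 3.
No: 34, since 34 = 3·11 + 1. No: 38, since 38 = 3·12 + 2. Yes: 18, since 18 = 3·6. No: 47, since 47 = 3·15 + 2.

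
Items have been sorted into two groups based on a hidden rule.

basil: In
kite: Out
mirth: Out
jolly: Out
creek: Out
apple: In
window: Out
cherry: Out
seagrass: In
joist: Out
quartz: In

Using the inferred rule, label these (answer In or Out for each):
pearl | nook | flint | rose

All 'In' examples share one property — contains 'a' — and every 'Out' example lacks it.

In, Out, Out, Out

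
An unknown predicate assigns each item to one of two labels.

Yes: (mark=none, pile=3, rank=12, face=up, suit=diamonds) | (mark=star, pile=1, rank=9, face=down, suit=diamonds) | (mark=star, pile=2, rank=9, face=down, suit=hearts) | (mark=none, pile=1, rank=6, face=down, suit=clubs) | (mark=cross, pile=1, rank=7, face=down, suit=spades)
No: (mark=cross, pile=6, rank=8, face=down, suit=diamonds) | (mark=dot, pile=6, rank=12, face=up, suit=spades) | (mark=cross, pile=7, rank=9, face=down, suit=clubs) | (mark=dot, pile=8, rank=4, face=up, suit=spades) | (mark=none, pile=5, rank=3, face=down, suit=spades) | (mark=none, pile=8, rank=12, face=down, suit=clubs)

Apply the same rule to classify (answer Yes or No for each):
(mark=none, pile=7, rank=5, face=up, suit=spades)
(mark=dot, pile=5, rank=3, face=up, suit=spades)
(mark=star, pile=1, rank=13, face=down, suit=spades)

No, No, Yes

The common property of the 'Yes' items is: pile ≤ 3. No 'No' item has it.
(mark=none, pile=7, rank=5, face=up, suit=spades) → pile = 7 → No. (mark=dot, pile=5, rank=3, face=up, suit=spades) → pile = 5 → No. (mark=star, pile=1, rank=13, face=down, suit=spades) → pile = 1 → Yes.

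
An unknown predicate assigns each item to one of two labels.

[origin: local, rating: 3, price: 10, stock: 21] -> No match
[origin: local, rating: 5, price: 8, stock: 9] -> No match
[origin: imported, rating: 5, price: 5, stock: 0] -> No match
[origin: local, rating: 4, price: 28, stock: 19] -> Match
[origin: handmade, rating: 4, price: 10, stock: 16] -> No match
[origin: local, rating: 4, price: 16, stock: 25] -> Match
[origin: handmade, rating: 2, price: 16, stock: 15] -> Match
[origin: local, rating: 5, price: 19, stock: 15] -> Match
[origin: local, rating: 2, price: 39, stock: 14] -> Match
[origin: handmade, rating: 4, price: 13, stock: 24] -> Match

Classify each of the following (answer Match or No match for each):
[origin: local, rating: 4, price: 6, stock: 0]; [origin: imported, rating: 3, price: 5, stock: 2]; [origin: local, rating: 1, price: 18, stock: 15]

No match, No match, Match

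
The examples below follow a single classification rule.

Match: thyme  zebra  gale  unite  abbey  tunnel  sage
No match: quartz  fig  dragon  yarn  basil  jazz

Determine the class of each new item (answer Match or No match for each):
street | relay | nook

Match, Match, No match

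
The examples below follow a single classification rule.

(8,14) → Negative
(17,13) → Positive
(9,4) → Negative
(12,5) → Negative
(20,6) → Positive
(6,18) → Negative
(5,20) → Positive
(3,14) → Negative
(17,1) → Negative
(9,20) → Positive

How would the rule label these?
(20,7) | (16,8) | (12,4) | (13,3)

Positive, Negative, Negative, Negative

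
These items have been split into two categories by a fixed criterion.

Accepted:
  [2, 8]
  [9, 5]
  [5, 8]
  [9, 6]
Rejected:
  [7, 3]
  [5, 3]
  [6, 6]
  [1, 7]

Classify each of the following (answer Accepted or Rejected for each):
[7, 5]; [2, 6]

Rejected, Rejected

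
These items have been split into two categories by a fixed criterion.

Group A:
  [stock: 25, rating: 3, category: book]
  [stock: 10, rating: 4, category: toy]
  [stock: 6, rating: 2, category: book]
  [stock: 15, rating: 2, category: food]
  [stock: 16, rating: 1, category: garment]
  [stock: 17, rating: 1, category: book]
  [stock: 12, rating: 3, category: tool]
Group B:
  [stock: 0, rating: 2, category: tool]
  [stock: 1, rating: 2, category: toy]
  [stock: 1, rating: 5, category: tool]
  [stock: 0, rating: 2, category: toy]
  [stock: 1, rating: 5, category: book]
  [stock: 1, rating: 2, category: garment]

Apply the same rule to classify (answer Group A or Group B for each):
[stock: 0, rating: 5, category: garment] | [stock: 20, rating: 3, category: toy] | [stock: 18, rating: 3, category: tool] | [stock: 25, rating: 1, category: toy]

Group B, Group A, Group A, Group A

The simplest hypothesis consistent with all the labels is: stock ≥ 6.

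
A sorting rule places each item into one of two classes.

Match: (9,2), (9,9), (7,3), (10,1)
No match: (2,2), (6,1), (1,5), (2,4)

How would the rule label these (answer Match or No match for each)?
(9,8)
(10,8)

Match, Match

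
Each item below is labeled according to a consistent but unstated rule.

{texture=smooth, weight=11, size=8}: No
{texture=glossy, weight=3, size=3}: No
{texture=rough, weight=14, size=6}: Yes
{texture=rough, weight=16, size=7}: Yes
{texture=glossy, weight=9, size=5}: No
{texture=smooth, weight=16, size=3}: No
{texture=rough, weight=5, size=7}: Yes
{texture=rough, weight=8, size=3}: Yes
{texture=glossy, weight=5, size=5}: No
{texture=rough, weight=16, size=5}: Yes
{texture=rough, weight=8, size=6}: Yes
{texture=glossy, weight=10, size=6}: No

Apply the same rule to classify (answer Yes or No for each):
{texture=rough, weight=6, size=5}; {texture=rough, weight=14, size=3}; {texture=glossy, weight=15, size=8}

Yes, Yes, No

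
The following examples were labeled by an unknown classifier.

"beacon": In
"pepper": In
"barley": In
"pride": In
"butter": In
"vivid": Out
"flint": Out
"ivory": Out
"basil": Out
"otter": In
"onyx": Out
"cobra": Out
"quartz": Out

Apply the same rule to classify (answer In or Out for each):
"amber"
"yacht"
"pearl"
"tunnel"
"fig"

In, Out, In, In, Out

Looking at the examples, the only property every 'In' case has and every 'Out' case lacks is: contains 'e'.
In: "amber", since has 'e'.
Out: "yacht", since no 'e'.
In: "pearl", since has 'e'.
In: "tunnel", since has 'e'.
Out: "fig", since no 'e'.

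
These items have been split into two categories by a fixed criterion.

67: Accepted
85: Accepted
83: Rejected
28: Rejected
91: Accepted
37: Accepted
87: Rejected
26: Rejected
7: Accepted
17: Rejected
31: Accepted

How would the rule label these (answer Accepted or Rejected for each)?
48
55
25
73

Rejected, Accepted, Accepted, Accepted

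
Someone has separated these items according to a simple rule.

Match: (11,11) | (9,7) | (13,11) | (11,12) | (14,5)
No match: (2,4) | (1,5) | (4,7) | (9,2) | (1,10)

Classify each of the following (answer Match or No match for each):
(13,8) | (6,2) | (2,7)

The common property of the 'Match' items is: sum ≥ 16. No 'No match' item has it.

Match, No match, No match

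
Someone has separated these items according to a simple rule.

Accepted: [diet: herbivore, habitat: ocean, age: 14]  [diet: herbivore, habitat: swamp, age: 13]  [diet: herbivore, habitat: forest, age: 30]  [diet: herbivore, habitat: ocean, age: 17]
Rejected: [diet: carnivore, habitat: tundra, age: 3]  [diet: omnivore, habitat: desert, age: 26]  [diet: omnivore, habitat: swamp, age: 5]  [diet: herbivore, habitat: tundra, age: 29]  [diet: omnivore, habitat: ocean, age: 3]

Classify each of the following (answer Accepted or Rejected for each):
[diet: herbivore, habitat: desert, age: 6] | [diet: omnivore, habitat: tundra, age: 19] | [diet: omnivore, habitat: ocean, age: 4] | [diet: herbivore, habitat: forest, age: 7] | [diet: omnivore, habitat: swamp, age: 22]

Accepted, Rejected, Rejected, Accepted, Rejected

Rule: diet is herbivore AND age ≠ 29. This holds for each 'Accepted' example and fails for each 'Rejected' one.
[diet: herbivore, habitat: desert, age: 6]: diet is herbivore, age = 6, meets the rule → Accepted. [diet: omnivore, habitat: tundra, age: 19]: diet is omnivore, age = 19, fails this test → Rejected. [diet: omnivore, habitat: ocean, age: 4]: diet is omnivore, age = 4, fails this test → Rejected. [diet: herbivore, habitat: forest, age: 7]: diet is herbivore, age = 7, meets the rule → Accepted. [diet: omnivore, habitat: swamp, age: 22]: diet is omnivore, age = 22, fails this test → Rejected.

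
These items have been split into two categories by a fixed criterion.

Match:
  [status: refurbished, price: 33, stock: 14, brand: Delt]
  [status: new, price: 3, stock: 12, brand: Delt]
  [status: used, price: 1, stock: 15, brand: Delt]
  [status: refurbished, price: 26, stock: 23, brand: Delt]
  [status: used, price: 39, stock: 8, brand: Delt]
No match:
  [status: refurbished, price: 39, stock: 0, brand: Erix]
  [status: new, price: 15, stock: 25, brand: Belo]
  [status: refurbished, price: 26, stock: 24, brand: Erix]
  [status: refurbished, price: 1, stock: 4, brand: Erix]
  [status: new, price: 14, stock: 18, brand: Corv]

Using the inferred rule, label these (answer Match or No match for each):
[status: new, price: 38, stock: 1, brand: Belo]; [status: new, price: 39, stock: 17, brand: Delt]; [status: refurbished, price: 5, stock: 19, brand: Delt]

No match, Match, Match

Rule: brand is Delt. This holds for each 'Match' example and fails for each 'No match' one.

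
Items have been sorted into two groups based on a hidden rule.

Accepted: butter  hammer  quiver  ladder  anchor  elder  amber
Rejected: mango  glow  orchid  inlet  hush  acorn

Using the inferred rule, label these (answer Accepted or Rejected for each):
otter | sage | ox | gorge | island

Accepted, Rejected, Rejected, Rejected, Rejected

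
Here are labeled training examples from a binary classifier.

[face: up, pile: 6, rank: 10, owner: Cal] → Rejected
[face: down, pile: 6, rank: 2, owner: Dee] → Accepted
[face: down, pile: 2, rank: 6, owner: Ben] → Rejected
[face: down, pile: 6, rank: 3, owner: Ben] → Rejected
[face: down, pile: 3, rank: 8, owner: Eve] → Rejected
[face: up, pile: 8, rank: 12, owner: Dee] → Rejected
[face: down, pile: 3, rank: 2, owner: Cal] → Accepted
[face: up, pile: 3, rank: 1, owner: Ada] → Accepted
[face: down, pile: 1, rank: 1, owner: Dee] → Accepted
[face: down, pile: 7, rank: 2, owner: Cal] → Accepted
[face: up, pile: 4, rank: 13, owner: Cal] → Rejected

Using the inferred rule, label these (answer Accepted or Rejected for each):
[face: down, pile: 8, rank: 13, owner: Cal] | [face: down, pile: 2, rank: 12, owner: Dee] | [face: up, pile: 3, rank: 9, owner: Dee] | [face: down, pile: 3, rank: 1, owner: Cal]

The simplest hypothesis consistent with all the labels is: rank ≤ 2.
[face: down, pile: 8, rank: 13, owner: Cal]: rank = 13, fails this test → Rejected.
[face: down, pile: 2, rank: 12, owner: Dee]: rank = 12, fails this test → Rejected.
[face: up, pile: 3, rank: 9, owner: Dee]: rank = 9, fails this test → Rejected.
[face: down, pile: 3, rank: 1, owner: Cal]: rank = 1, matches → Accepted.

Rejected, Rejected, Rejected, Accepted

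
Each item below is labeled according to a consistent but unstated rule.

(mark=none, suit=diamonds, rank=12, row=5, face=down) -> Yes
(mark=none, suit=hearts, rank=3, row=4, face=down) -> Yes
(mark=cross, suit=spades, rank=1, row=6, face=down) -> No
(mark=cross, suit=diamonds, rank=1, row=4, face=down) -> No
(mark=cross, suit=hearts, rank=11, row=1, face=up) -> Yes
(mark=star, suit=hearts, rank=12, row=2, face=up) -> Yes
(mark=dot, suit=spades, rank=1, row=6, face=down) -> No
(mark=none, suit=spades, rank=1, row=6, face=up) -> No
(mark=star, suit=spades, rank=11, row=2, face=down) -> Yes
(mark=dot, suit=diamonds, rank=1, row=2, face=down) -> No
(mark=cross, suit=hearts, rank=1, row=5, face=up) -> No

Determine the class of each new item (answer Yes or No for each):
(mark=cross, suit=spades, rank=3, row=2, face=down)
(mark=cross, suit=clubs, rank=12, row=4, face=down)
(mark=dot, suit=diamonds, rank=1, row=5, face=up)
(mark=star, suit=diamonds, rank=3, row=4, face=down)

Yes, Yes, No, Yes

A rule that fits every label: rank ≥ 3 — true of each 'Yes' example, false of each 'No' one.
(mark=cross, suit=spades, rank=3, row=2, face=down) — rank = 3, hence Yes.
(mark=cross, suit=clubs, rank=12, row=4, face=down) — rank = 12, hence Yes.
(mark=dot, suit=diamonds, rank=1, row=5, face=up) — rank = 1, hence No.
(mark=star, suit=diamonds, rank=3, row=4, face=down) — rank = 3, hence Yes.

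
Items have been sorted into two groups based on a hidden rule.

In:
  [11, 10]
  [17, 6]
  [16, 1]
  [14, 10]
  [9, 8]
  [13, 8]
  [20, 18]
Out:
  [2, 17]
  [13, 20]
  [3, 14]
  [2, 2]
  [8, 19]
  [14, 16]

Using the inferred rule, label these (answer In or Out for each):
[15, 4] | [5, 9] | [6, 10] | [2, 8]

In, Out, Out, Out

The simplest hypothesis consistent with all the labels is: first > second.
[15, 4] — 15 > 4, hence In. [5, 9] — 5 < 9, hence Out. [6, 10] — 6 < 10, hence Out. [2, 8] — 2 < 8, hence Out.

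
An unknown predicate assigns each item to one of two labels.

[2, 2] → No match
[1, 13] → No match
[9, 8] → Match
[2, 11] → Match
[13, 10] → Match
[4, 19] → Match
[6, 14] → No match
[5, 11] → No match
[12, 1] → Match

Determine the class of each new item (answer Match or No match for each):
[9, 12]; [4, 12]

Match, No match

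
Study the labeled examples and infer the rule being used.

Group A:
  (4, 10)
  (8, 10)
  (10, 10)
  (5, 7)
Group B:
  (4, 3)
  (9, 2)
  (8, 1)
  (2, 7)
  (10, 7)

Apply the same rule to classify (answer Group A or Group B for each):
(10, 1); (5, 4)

The simplest hypothesis consistent with all the labels is: sum is even.
(10, 1) → 10+1 = 11 → Group B. (5, 4) → 5+4 = 9 → Group B.

Group B, Group B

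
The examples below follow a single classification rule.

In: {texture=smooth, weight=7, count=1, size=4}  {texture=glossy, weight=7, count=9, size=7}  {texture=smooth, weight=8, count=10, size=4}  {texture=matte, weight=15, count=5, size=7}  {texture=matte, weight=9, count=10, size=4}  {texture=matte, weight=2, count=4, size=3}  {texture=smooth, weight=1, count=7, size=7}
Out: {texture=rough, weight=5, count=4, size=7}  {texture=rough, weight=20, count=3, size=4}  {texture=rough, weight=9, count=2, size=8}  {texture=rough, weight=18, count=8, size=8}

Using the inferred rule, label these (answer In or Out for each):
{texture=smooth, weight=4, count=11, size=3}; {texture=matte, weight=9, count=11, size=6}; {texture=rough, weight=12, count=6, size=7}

A rule that fits every label: texture is not rough — true of each 'In' example, false of each 'Out' one.

In, In, Out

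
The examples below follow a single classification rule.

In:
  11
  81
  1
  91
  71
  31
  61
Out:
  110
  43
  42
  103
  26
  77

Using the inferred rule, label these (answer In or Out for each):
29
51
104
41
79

Rule: ends in digit 1. This holds for each 'In' example and fails for each 'Out' one.
Out: 29, since last digit 9. In: 51, since last digit 1. Out: 104, since last digit 4. In: 41, since last digit 1. Out: 79, since last digit 9.

Out, In, Out, In, Out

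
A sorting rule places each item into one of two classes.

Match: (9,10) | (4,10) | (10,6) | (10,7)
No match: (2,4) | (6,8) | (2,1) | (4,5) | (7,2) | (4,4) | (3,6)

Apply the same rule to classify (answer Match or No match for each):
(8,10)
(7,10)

The simplest hypothesis consistent with all the labels is: max ≥ 9.
(8,10) → max 10 → Match. (7,10) → max 10 → Match.

Match, Match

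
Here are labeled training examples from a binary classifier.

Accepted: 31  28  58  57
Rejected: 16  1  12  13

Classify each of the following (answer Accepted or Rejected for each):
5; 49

Rejected, Accepted

All 'Accepted' examples share one property — at least 28 — and every 'Rejected' example lacks it.
5: 5 < 28 — doesn't qualify, so Rejected. 49: 49 ≥ 28 — passes, so Accepted.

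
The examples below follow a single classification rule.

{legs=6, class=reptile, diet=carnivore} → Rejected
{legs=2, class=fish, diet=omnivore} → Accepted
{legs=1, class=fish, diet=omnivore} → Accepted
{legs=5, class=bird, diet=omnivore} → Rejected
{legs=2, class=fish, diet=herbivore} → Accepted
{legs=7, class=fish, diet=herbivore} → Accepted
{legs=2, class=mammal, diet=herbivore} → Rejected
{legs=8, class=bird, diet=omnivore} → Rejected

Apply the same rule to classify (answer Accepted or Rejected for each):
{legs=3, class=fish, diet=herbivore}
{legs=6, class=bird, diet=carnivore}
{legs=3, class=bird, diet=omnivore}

All 'Accepted' examples share one property — class is fish — and every 'Rejected' example lacks it.
{legs=3, class=fish, diet=herbivore} → class is fish → Accepted.
{legs=6, class=bird, diet=carnivore} → class is bird → Rejected.
{legs=3, class=bird, diet=omnivore} → class is bird → Rejected.

Accepted, Rejected, Rejected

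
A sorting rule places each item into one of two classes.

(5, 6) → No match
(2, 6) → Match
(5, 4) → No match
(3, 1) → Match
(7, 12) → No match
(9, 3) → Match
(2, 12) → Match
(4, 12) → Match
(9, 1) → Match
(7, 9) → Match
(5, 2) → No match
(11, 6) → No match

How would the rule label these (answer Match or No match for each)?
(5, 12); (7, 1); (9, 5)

The common property of the 'Match' items is: sum is even. No 'No match' item has it.
(5, 12): 5+12 = 17 — does not satisfy this, so No match. (7, 1): 7+1 = 8 — passes, so Match. (9, 5): 9+5 = 14 — passes, so Match.

No match, Match, Match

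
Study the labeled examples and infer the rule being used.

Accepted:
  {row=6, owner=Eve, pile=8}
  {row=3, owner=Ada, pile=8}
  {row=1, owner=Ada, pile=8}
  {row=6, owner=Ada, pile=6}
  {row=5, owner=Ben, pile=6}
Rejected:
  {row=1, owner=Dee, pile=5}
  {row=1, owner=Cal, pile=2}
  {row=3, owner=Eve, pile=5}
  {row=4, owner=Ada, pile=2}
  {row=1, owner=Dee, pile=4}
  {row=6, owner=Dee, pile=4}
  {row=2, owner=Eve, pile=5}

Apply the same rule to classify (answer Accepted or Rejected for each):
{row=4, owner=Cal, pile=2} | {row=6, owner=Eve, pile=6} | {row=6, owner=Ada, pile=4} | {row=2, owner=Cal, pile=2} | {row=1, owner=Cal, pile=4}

Rejected, Accepted, Rejected, Rejected, Rejected

The pattern is that an item is 'Accepted' exactly when: pile ≥ 6.
{row=4, owner=Cal, pile=2}: pile = 2 — does not satisfy this, so Rejected. {row=6, owner=Eve, pile=6}: pile = 6 — has this property, so Accepted. {row=6, owner=Ada, pile=4}: pile = 4 — does not satisfy this, so Rejected. {row=2, owner=Cal, pile=2}: pile = 2 — does not satisfy this, so Rejected. {row=1, owner=Cal, pile=4}: pile = 4 — does not satisfy this, so Rejected.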